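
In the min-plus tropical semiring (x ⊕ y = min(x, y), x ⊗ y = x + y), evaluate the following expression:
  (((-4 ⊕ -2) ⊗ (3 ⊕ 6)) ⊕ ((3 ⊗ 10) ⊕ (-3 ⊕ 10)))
(((-4 ⊕ -2) ⊗ (3 ⊕ 6)) ⊕ ((3 ⊗ 10) ⊕ (-3 ⊕ 10))) = -3

Expand innermost to outermost. Recall ⊕ takes the minimum of its arguments and ⊗ takes their sum. Working out the expression (((-4 ⊕ -2) ⊗ (3 ⊕ 6)) ⊕ ((3 ⊗ 10) ⊕ (-3 ⊕ 10))) gives -3.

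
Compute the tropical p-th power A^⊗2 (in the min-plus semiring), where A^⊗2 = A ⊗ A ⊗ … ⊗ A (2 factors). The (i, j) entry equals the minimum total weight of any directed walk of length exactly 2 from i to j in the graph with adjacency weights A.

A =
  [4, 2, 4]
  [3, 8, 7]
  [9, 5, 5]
A^⊗2 =
  [5, 6, 8]
  [7, 5, 7]
  [8, 10, 10]

Each entry (A^⊗2)_ij equals the minimum over all length-2 walks i = v_0 → v_1 → … → v_2 = j of Σ_t A[v_t][v_{t+1}]. For example, for (i, j) = (0, 2) we minimise over 3 possible intermediate vertex sequences; the minimum is 8, attained along the walk 0 → 0 → 2.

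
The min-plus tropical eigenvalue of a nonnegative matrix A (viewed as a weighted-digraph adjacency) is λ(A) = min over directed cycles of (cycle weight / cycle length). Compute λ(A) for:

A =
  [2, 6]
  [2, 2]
λ(A) = 2

Enumerate directed cycles and compute their means (weight / length). Sample:
  cycle 0 → 0: weight = 2, length = 1, mean = 2/1 ≈ 2.000
  cycle 1 → 1: weight = 2, length = 1, mean = 2/1 ≈ 2.000
  cycle 0 → 1 → 0: weight = 8, length = 2, mean = 8/2 ≈ 4.000
  cycle 1 → 0 → 1: weight = 8, length = 2, mean = 8/2 ≈ 4.000
Minimum mean = 2.000, attained e.g. along the cycle 0 → 0 with weight 2 and length 1. So λ(A) = 2/1 = 2.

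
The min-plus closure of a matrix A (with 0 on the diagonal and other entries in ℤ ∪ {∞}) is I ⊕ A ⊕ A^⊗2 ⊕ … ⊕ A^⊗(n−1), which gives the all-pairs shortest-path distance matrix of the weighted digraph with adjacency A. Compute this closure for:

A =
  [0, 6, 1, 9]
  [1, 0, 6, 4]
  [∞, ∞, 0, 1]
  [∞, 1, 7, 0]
Closure =
  [0, 3, 1, 2]
  [1, 0, 2, 3]
  [3, 2, 0, 1]
  [2, 1, 3, 0]

This is the Floyd-Warshall all-pairs shortest-path computation. For each intermediate vertex k = 0, 1, …, 3, update dist[i][j] ← min(dist[i][j], dist[i][k] + dist[k][j]). The final matrix gives, for each (i, j), the minimum total weight of any directed path from i to j (possibly empty when i = j).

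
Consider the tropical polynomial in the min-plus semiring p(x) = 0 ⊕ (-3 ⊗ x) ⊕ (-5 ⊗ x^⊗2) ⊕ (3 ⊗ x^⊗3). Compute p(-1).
p(-1) = -7

A tropical monomial a ⊗ x^⊗i evaluates to a + i · x. Evaluating each term at x = -1:
  Term 0 contributes 0 + 0 · -1 = 0
  Term 1 contributes -3 + 1 · -1 = -4
  Term 2 contributes -5 + 2 · -1 = -7
  Term 3 contributes 3 + 3 · -1 = 0
p(-1) = ⊕ of these = min[0, -4, -7, 0] = -7.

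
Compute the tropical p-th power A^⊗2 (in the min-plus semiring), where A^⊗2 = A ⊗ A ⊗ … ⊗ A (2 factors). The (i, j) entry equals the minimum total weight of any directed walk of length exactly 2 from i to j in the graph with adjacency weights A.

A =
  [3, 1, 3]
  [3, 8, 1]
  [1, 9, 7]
A^⊗2 =
  [4, 4, 2]
  [2, 4, 6]
  [4, 2, 4]

Each entry (A^⊗2)_ij equals the minimum over all length-2 walks i = v_0 → v_1 → … → v_2 = j of Σ_t A[v_t][v_{t+1}]. For example, for (i, j) = (0, 2) we minimise over 3 possible intermediate vertex sequences; the minimum is 2, attained along the walk 0 → 1 → 2.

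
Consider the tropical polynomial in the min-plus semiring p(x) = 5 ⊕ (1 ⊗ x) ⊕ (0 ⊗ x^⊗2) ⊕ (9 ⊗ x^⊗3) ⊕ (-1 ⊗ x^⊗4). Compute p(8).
p(8) = 5

A tropical monomial a ⊗ x^⊗i evaluates to a + i · x. Evaluating each term at x = 8:
  Term 0 contributes 5 + 0 · 8 = 5
  Term 1 contributes 1 + 1 · 8 = 9
  Term 2 contributes 0 + 2 · 8 = 16
  Term 3 contributes 9 + 3 · 8 = 33
  Term 4 contributes -1 + 4 · 8 = 31
p(8) = ⊕ of these = min[5, 9, 16, 33, 31] = 5.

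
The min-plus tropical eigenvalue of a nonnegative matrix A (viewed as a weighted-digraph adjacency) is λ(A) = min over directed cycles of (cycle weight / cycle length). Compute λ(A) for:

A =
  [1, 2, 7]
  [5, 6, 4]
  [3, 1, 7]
λ(A) = 1

Enumerate directed cycles and compute their means (weight / length). Sample:
  cycle 0 → 0: weight = 1, length = 1, mean = 1/1 ≈ 1.000
  cycle 1 → 1: weight = 6, length = 1, mean = 6/1 ≈ 6.000
  cycle 2 → 2: weight = 7, length = 1, mean = 7/1 ≈ 7.000
  cycle 0 → 1 → 0: weight = 7, length = 2, mean = 7/2 ≈ 3.500
  cycle 0 → 2 → 0: weight = 10, length = 2, mean = 10/2 ≈ 5.000
  cycle 1 → 0 → 1: weight = 7, length = 2, mean = 7/2 ≈ 3.500
Minimum mean = 1.000, attained e.g. along the cycle 0 → 0 with weight 1 and length 1. So λ(A) = 1/1 = 1.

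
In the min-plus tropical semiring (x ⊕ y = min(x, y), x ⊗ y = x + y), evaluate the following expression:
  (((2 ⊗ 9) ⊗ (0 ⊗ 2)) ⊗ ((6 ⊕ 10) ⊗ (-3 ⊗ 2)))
(((2 ⊗ 9) ⊗ (0 ⊗ 2)) ⊗ ((6 ⊕ 10) ⊗ (-3 ⊗ 2))) = 18

Expand innermost to outermost. Recall ⊕ takes the minimum of its arguments and ⊗ takes their sum. Working out the expression (((2 ⊗ 9) ⊗ (0 ⊗ 2)) ⊗ ((6 ⊕ 10) ⊗ (-3 ⊗ 2))) gives 18.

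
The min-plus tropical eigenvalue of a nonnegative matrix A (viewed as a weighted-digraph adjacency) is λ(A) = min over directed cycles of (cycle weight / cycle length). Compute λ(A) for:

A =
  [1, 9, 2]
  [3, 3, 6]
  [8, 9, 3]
λ(A) = 1

Enumerate directed cycles and compute their means (weight / length). Sample:
  cycle 0 → 0: weight = 1, length = 1, mean = 1/1 ≈ 1.000
  cycle 1 → 1: weight = 3, length = 1, mean = 3/1 ≈ 3.000
  cycle 2 → 2: weight = 3, length = 1, mean = 3/1 ≈ 3.000
  cycle 0 → 1 → 0: weight = 12, length = 2, mean = 12/2 ≈ 6.000
  cycle 0 → 2 → 0: weight = 10, length = 2, mean = 10/2 ≈ 5.000
  cycle 1 → 0 → 1: weight = 12, length = 2, mean = 12/2 ≈ 6.000
Minimum mean = 1.000, attained e.g. along the cycle 0 → 0 with weight 1 and length 1. So λ(A) = 1/1 = 1.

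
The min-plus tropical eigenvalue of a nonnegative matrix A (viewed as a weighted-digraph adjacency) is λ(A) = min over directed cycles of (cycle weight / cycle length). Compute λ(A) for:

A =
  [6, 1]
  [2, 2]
λ(A) = 3/2

Enumerate directed cycles and compute their means (weight / length). Sample:
  cycle 0 → 0: weight = 6, length = 1, mean = 6/1 ≈ 6.000
  cycle 1 → 1: weight = 2, length = 1, mean = 2/1 ≈ 2.000
  cycle 0 → 1 → 0: weight = 3, length = 2, mean = 3/2 ≈ 1.500
  cycle 1 → 0 → 1: weight = 3, length = 2, mean = 3/2 ≈ 1.500
Minimum mean = 1.500, attained e.g. along the cycle 0 → 1 → 0 with weight 3 and length 2. So λ(A) = 3/2 = 3/2.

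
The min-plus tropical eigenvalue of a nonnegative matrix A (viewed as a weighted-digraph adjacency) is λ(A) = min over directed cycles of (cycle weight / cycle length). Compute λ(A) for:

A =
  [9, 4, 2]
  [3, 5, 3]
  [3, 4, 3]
λ(A) = 5/2

Enumerate directed cycles and compute their means (weight / length). Sample:
  cycle 0 → 0: weight = 9, length = 1, mean = 9/1 ≈ 9.000
  cycle 1 → 1: weight = 5, length = 1, mean = 5/1 ≈ 5.000
  cycle 2 → 2: weight = 3, length = 1, mean = 3/1 ≈ 3.000
  cycle 0 → 1 → 0: weight = 7, length = 2, mean = 7/2 ≈ 3.500
  cycle 0 → 2 → 0: weight = 5, length = 2, mean = 5/2 ≈ 2.500
  cycle 1 → 0 → 1: weight = 7, length = 2, mean = 7/2 ≈ 3.500
Minimum mean = 2.500, attained e.g. along the cycle 0 → 2 → 0 with weight 5 and length 2. So λ(A) = 5/2 = 5/2.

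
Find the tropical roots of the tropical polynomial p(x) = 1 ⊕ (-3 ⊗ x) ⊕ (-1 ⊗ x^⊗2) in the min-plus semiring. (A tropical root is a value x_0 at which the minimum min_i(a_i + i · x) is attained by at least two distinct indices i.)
Roots: {-2, 4}

Each tropical root is a break point of the lower envelope of the lines y = a_i + i · x (there are 3 lines, with slopes 0, 1, ..., 2). Only the lines that attain the minimum somewhere contribute to roots; other lines are dominated. Here the surviving (envelope) indices are i = 2, i = 1, i = 0.
Intersections between consecutive envelope lines give the roots: for adjacent envelope indices i < j the intersection is x = (a_i − a_j) / (j − i). Reading off the sorted break points: {-2, 4}.
Verification: at each break x_0, at least two indices attain the minimum of min_i(a_i + i · x_0).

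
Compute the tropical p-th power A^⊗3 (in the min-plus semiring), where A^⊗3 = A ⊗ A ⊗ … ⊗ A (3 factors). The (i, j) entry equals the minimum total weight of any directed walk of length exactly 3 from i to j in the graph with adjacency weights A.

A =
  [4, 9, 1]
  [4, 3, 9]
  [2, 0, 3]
A^⊗3 =
  [5, 4, 4]
  [7, 5, 8]
  [5, 3, 5]

Each entry (A^⊗3)_ij equals the minimum over all length-3 walks i = v_0 → v_1 → … → v_3 = j of Σ_t A[v_t][v_{t+1}]. For example, for (i, j) = (0, 2) we minimise over 9 possible intermediate vertex sequences; the minimum is 4, attained along the walk 0 → 2 → 0 → 2.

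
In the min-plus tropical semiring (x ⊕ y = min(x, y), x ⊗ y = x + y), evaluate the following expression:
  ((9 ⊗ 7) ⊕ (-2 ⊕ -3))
((9 ⊗ 7) ⊕ (-2 ⊕ -3)) = -3

Expand innermost to outermost. Recall ⊕ takes the minimum of its arguments and ⊗ takes their sum. Working out the expression ((9 ⊗ 7) ⊕ (-2 ⊕ -3)) gives -3.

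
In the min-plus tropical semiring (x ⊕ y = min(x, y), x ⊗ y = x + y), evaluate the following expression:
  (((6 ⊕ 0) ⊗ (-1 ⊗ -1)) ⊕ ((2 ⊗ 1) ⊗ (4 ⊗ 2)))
(((6 ⊕ 0) ⊗ (-1 ⊗ -1)) ⊕ ((2 ⊗ 1) ⊗ (4 ⊗ 2))) = -2

Expand innermost to outermost. Recall ⊕ takes the minimum of its arguments and ⊗ takes their sum. Working out the expression (((6 ⊕ 0) ⊗ (-1 ⊗ -1)) ⊕ ((2 ⊗ 1) ⊗ (4 ⊗ 2))) gives -2.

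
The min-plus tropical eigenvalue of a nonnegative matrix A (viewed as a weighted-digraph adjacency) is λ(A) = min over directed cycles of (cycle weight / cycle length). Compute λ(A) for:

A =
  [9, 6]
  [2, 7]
λ(A) = 4

Enumerate directed cycles and compute their means (weight / length). Sample:
  cycle 0 → 0: weight = 9, length = 1, mean = 9/1 ≈ 9.000
  cycle 1 → 1: weight = 7, length = 1, mean = 7/1 ≈ 7.000
  cycle 0 → 1 → 0: weight = 8, length = 2, mean = 8/2 ≈ 4.000
  cycle 1 → 0 → 1: weight = 8, length = 2, mean = 8/2 ≈ 4.000
Minimum mean = 4.000, attained e.g. along the cycle 0 → 1 → 0 with weight 8 and length 2. So λ(A) = 8/2 = 4.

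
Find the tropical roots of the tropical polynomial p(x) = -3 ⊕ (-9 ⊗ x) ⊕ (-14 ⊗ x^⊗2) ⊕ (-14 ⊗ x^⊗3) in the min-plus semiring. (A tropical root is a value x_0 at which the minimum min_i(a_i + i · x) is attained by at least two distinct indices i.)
Roots: {0, 5, 6}

Each tropical root is a break point of the lower envelope of the lines y = a_i + i · x (there are 4 lines, with slopes 0, 1, ..., 3). Only the lines that attain the minimum somewhere contribute to roots; other lines are dominated. Here the surviving (envelope) indices are i = 3, i = 2, i = 1, i = 0.
Intersections between consecutive envelope lines give the roots: for adjacent envelope indices i < j the intersection is x = (a_i − a_j) / (j − i). Reading off the sorted break points: {0, 5, 6}.
Verification: at each break x_0, at least two indices attain the minimum of min_i(a_i + i · x_0).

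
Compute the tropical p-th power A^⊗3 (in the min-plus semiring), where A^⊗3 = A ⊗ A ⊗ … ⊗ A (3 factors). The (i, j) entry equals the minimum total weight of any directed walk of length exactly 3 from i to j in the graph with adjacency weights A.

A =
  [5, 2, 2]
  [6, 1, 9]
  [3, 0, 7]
A^⊗3 =
  [8, 3, 7]
  [8, 3, 9]
  [7, 2, 8]

Each entry (A^⊗3)_ij equals the minimum over all length-3 walks i = v_0 → v_1 → … → v_3 = j of Σ_t A[v_t][v_{t+1}]. For example, for (i, j) = (0, 2) we minimise over 9 possible intermediate vertex sequences; the minimum is 7, attained along the walk 0 → 2 → 0 → 2.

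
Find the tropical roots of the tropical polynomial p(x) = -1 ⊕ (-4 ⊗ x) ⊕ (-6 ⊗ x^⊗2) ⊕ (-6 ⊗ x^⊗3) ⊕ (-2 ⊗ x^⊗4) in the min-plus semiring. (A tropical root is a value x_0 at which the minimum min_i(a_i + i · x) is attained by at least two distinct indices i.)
Roots: {-4, 0, 2, 3}

Each tropical root is a break point of the lower envelope of the lines y = a_i + i · x (there are 5 lines, with slopes 0, 1, ..., 4). Only the lines that attain the minimum somewhere contribute to roots; other lines are dominated. Here the surviving (envelope) indices are i = 4, i = 3, i = 2, i = 1, i = 0.
Intersections between consecutive envelope lines give the roots: for adjacent envelope indices i < j the intersection is x = (a_i − a_j) / (j − i). Reading off the sorted break points: {-4, 0, 2, 3}.
Verification: at each break x_0, at least two indices attain the minimum of min_i(a_i + i · x_0).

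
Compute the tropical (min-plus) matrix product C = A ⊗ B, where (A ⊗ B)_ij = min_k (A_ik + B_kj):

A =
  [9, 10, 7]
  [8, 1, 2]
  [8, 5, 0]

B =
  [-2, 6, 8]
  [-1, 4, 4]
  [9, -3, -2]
A ⊗ B =
  [7, 4, 5]
  [0, -1, 0]
  [4, -3, -2]

Apply the min-plus product entry-by-entry:
  C[0][0] = min over k of (A[0][0] + B[0][0] = 9 + -2 = 7, A[0][1] + B[1][0] = 10 + -1 = 9, A[0][2] + B[2][0] = 7 + 9 = 16) = 7 (attained at k = 0)
  C[0][1] = min over k of (A[0][0] + B[0][1] = 9 + 6 = 15, A[0][1] + B[1][1] = 10 + 4 = 14, A[0][2] + B[2][1] = 7 + -3 = 4) = 4 (attained at k = 2)
  C[0][2] = min over k of (A[0][0] + B[0][2] = 9 + 8 = 17, A[0][1] + B[1][2] = 10 + 4 = 14, A[0][2] + B[2][2] = 7 + -2 = 5) = 5 (attained at k = 2)
  C[1][0] = min over k of (A[1][0] + B[0][0] = 8 + -2 = 6, A[1][1] + B[1][0] = 1 + -1 = 0, A[1][2] + B[2][0] = 2 + 9 = 11) = 0 (attained at k = 1)
  C[1][1] = min over k of (A[1][0] + B[0][1] = 8 + 6 = 14, A[1][1] + B[1][1] = 1 + 4 = 5, A[1][2] + B[2][1] = 2 + -3 = -1) = -1 (attained at k = 2)
  C[1][2] = min over k of (A[1][0] + B[0][2] = 8 + 8 = 16, A[1][1] + B[1][2] = 1 + 4 = 5, A[1][2] + B[2][2] = 2 + -2 = 0) = 0 (attained at k = 2)
  C[2][0] = min over k of (A[2][0] + B[0][0] = 8 + -2 = 6, A[2][1] + B[1][0] = 5 + -1 = 4, A[2][2] + B[2][0] = 0 + 9 = 9) = 4 (attained at k = 1)
  C[2][1] = min over k of (A[2][0] + B[0][1] = 8 + 6 = 14, A[2][1] + B[1][1] = 5 + 4 = 9, A[2][2] + B[2][1] = 0 + -3 = -3) = -3 (attained at k = 2)
  C[2][2] = min over k of (A[2][0] + B[0][2] = 8 + 8 = 16, A[2][1] + B[1][2] = 5 + 4 = 9, A[2][2] + B[2][2] = 0 + -2 = -2) = -2 (attained at k = 2)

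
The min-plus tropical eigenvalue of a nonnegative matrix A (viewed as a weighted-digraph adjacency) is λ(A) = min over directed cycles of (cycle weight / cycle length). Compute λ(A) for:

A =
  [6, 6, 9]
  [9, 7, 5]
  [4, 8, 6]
λ(A) = 5

Enumerate directed cycles and compute their means (weight / length). Sample:
  cycle 0 → 0: weight = 6, length = 1, mean = 6/1 ≈ 6.000
  cycle 1 → 1: weight = 7, length = 1, mean = 7/1 ≈ 7.000
  cycle 2 → 2: weight = 6, length = 1, mean = 6/1 ≈ 6.000
  cycle 0 → 1 → 0: weight = 15, length = 2, mean = 15/2 ≈ 7.500
  cycle 0 → 2 → 0: weight = 13, length = 2, mean = 13/2 ≈ 6.500
  cycle 1 → 0 → 1: weight = 15, length = 2, mean = 15/2 ≈ 7.500
Minimum mean = 5.000, attained e.g. along the cycle 0 → 1 → 2 → 0 with weight 15 and length 3. So λ(A) = 15/3 = 5.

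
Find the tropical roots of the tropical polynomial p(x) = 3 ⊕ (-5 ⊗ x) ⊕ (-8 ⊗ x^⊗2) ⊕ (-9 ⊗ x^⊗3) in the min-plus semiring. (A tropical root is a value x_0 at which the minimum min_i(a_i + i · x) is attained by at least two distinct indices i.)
Roots: {1, 3, 8}

Each tropical root is a break point of the lower envelope of the lines y = a_i + i · x (there are 4 lines, with slopes 0, 1, ..., 3). Only the lines that attain the minimum somewhere contribute to roots; other lines are dominated. Here the surviving (envelope) indices are i = 3, i = 2, i = 1, i = 0.
Intersections between consecutive envelope lines give the roots: for adjacent envelope indices i < j the intersection is x = (a_i − a_j) / (j − i). Reading off the sorted break points: {1, 3, 8}.
Verification: at each break x_0, at least two indices attain the minimum of min_i(a_i + i · x_0).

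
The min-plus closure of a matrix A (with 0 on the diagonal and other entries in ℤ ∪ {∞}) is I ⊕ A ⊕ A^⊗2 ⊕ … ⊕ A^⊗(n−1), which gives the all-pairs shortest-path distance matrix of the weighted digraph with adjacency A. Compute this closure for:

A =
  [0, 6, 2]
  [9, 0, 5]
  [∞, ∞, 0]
Closure =
  [0, 6, 2]
  [9, 0, 5]
  [∞, ∞, 0]

This is the Floyd-Warshall all-pairs shortest-path computation. For each intermediate vertex k = 0, 1, …, 2, update dist[i][j] ← min(dist[i][j], dist[i][k] + dist[k][j]). The final matrix gives, for each (i, j), the minimum total weight of any directed path from i to j (possibly empty when i = j).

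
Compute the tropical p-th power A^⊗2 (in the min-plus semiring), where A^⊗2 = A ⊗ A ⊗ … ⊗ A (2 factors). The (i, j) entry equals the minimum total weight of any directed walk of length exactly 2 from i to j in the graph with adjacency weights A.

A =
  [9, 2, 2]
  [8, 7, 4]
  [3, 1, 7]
A^⊗2 =
  [5, 3, 6]
  [7, 5, 10]
  [9, 5, 5]

Each entry (A^⊗2)_ij equals the minimum over all length-2 walks i = v_0 → v_1 → … → v_2 = j of Σ_t A[v_t][v_{t+1}]. For example, for (i, j) = (0, 2) we minimise over 3 possible intermediate vertex sequences; the minimum is 6, attained along the walk 0 → 1 → 2.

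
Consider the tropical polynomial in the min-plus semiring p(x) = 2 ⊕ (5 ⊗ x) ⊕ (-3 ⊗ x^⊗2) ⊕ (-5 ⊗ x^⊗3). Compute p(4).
p(4) = 2

A tropical monomial a ⊗ x^⊗i evaluates to a + i · x. Evaluating each term at x = 4:
  Term 0 contributes 2 + 0 · 4 = 2
  Term 1 contributes 5 + 1 · 4 = 9
  Term 2 contributes -3 + 2 · 4 = 5
  Term 3 contributes -5 + 3 · 4 = 7
p(4) = ⊕ of these = min[2, 9, 5, 7] = 2.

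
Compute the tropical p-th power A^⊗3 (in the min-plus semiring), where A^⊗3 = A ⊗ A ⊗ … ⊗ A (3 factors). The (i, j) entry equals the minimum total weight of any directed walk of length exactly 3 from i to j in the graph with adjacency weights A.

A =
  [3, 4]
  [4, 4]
A^⊗3 =
  [9, 10]
  [10, 11]

Each entry (A^⊗3)_ij equals the minimum over all length-3 walks i = v_0 → v_1 → … → v_3 = j of Σ_t A[v_t][v_{t+1}]. For example, for (i, j) = (0, 1) we minimise over 4 possible intermediate vertex sequences; the minimum is 10, attained along the walk 0 → 0 → 0 → 1.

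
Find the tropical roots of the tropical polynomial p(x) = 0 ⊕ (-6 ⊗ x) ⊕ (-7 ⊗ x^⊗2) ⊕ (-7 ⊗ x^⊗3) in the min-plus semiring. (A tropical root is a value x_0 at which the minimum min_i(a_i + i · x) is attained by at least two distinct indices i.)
Roots: {0, 1, 6}

Each tropical root is a break point of the lower envelope of the lines y = a_i + i · x (there are 4 lines, with slopes 0, 1, ..., 3). Only the lines that attain the minimum somewhere contribute to roots; other lines are dominated. Here the surviving (envelope) indices are i = 3, i = 2, i = 1, i = 0.
Intersections between consecutive envelope lines give the roots: for adjacent envelope indices i < j the intersection is x = (a_i − a_j) / (j − i). Reading off the sorted break points: {0, 1, 6}.
Verification: at each break x_0, at least two indices attain the minimum of min_i(a_i + i · x_0).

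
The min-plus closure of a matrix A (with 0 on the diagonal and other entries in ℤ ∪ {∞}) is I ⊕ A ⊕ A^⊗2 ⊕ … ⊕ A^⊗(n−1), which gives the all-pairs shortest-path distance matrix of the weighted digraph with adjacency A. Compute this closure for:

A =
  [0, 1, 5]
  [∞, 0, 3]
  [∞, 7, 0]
Closure =
  [0, 1, 4]
  [∞, 0, 3]
  [∞, 7, 0]

This is the Floyd-Warshall all-pairs shortest-path computation. For each intermediate vertex k = 0, 1, …, 2, update dist[i][j] ← min(dist[i][j], dist[i][k] + dist[k][j]). The final matrix gives, for each (i, j), the minimum total weight of any directed path from i to j (possibly empty when i = j).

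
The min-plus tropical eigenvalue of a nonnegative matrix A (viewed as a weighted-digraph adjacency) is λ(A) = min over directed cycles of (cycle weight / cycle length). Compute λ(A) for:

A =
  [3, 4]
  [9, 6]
λ(A) = 3

Enumerate directed cycles and compute their means (weight / length). Sample:
  cycle 0 → 0: weight = 3, length = 1, mean = 3/1 ≈ 3.000
  cycle 1 → 1: weight = 6, length = 1, mean = 6/1 ≈ 6.000
  cycle 0 → 1 → 0: weight = 13, length = 2, mean = 13/2 ≈ 6.500
  cycle 1 → 0 → 1: weight = 13, length = 2, mean = 13/2 ≈ 6.500
Minimum mean = 3.000, attained e.g. along the cycle 0 → 0 with weight 3 and length 1. So λ(A) = 3/1 = 3.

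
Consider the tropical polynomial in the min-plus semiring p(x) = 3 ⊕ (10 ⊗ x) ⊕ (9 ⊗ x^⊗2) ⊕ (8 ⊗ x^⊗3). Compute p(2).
p(2) = 3

A tropical monomial a ⊗ x^⊗i evaluates to a + i · x. Evaluating each term at x = 2:
  Term 0 contributes 3 + 0 · 2 = 3
  Term 1 contributes 10 + 1 · 2 = 12
  Term 2 contributes 9 + 2 · 2 = 13
  Term 3 contributes 8 + 3 · 2 = 14
p(2) = ⊕ of these = min[3, 12, 13, 14] = 3.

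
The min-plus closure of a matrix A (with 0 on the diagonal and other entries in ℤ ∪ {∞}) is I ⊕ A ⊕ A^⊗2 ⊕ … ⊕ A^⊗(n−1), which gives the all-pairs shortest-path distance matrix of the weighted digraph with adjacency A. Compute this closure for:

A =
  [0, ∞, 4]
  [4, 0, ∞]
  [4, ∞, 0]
Closure =
  [0, ∞, 4]
  [4, 0, 8]
  [4, ∞, 0]

This is the Floyd-Warshall all-pairs shortest-path computation. For each intermediate vertex k = 0, 1, …, 2, update dist[i][j] ← min(dist[i][j], dist[i][k] + dist[k][j]). The final matrix gives, for each (i, j), the minimum total weight of any directed path from i to j (possibly empty when i = j).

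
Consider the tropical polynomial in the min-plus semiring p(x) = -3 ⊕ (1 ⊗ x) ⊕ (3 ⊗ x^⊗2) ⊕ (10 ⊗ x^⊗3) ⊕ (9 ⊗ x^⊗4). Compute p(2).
p(2) = -3

A tropical monomial a ⊗ x^⊗i evaluates to a + i · x. Evaluating each term at x = 2:
  Term 0 contributes -3 + 0 · 2 = -3
  Term 1 contributes 1 + 1 · 2 = 3
  Term 2 contributes 3 + 2 · 2 = 7
  Term 3 contributes 10 + 3 · 2 = 16
  Term 4 contributes 9 + 4 · 2 = 17
p(2) = ⊕ of these = min[-3, 3, 7, 16, 17] = -3.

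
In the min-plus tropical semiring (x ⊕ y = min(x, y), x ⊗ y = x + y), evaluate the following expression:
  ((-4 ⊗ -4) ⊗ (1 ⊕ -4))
((-4 ⊗ -4) ⊗ (1 ⊕ -4)) = -12

Expand innermost to outermost. Recall ⊕ takes the minimum of its arguments and ⊗ takes their sum. Working out the expression ((-4 ⊗ -4) ⊗ (1 ⊕ -4)) gives -12.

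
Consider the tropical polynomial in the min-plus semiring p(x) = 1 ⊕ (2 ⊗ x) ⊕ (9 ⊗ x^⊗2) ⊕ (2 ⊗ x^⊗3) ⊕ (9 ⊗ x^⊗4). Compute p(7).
p(7) = 1

A tropical monomial a ⊗ x^⊗i evaluates to a + i · x. Evaluating each term at x = 7:
  Term 0 contributes 1 + 0 · 7 = 1
  Term 1 contributes 2 + 1 · 7 = 9
  Term 2 contributes 9 + 2 · 7 = 23
  Term 3 contributes 2 + 3 · 7 = 23
  Term 4 contributes 9 + 4 · 7 = 37
p(7) = ⊕ of these = min[1, 9, 23, 23, 37] = 1.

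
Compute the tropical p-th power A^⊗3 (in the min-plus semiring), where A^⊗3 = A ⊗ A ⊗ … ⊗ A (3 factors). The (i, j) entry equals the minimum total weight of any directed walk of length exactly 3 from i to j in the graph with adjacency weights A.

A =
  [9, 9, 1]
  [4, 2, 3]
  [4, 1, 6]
A^⊗3 =
  [6, 4, 5]
  [8, 6, 7]
  [7, 5, 6]

Each entry (A^⊗3)_ij equals the minimum over all length-3 walks i = v_0 → v_1 → … → v_3 = j of Σ_t A[v_t][v_{t+1}]. For example, for (i, j) = (0, 2) we minimise over 9 possible intermediate vertex sequences; the minimum is 5, attained along the walk 0 → 2 → 1 → 2.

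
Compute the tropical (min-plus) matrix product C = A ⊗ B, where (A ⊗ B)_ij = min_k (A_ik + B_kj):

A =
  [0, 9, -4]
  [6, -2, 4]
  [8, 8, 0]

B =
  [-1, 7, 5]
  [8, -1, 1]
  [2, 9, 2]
A ⊗ B =
  [-2, 5, -2]
  [5, -3, -1]
  [2, 7, 2]

Apply the min-plus product entry-by-entry:
  C[0][0] = min over k of (A[0][0] + B[0][0] = 0 + -1 = -1, A[0][1] + B[1][0] = 9 + 8 = 17, A[0][2] + B[2][0] = -4 + 2 = -2) = -2 (attained at k = 2)
  C[0][1] = min over k of (A[0][0] + B[0][1] = 0 + 7 = 7, A[0][1] + B[1][1] = 9 + -1 = 8, A[0][2] + B[2][1] = -4 + 9 = 5) = 5 (attained at k = 2)
  C[0][2] = min over k of (A[0][0] + B[0][2] = 0 + 5 = 5, A[0][1] + B[1][2] = 9 + 1 = 10, A[0][2] + B[2][2] = -4 + 2 = -2) = -2 (attained at k = 2)
  C[1][0] = min over k of (A[1][0] + B[0][0] = 6 + -1 = 5, A[1][1] + B[1][0] = -2 + 8 = 6, A[1][2] + B[2][0] = 4 + 2 = 6) = 5 (attained at k = 0)
  C[1][1] = min over k of (A[1][0] + B[0][1] = 6 + 7 = 13, A[1][1] + B[1][1] = -2 + -1 = -3, A[1][2] + B[2][1] = 4 + 9 = 13) = -3 (attained at k = 1)
  C[1][2] = min over k of (A[1][0] + B[0][2] = 6 + 5 = 11, A[1][1] + B[1][2] = -2 + 1 = -1, A[1][2] + B[2][2] = 4 + 2 = 6) = -1 (attained at k = 1)
  C[2][0] = min over k of (A[2][0] + B[0][0] = 8 + -1 = 7, A[2][1] + B[1][0] = 8 + 8 = 16, A[2][2] + B[2][0] = 0 + 2 = 2) = 2 (attained at k = 2)
  C[2][1] = min over k of (A[2][0] + B[0][1] = 8 + 7 = 15, A[2][1] + B[1][1] = 8 + -1 = 7, A[2][2] + B[2][1] = 0 + 9 = 9) = 7 (attained at k = 1)
  C[2][2] = min over k of (A[2][0] + B[0][2] = 8 + 5 = 13, A[2][1] + B[1][2] = 8 + 1 = 9, A[2][2] + B[2][2] = 0 + 2 = 2) = 2 (attained at k = 2)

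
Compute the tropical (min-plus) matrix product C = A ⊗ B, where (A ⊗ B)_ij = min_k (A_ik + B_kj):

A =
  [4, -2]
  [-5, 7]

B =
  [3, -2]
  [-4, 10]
A ⊗ B =
  [-6, 2]
  [-2, -7]

Apply the min-plus product entry-by-entry:
  C[0][0] = min over k of (A[0][0] + B[0][0] = 4 + 3 = 7, A[0][1] + B[1][0] = -2 + -4 = -6) = -6 (attained at k = 1)
  C[0][1] = min over k of (A[0][0] + B[0][1] = 4 + -2 = 2, A[0][1] + B[1][1] = -2 + 10 = 8) = 2 (attained at k = 0)
  C[1][0] = min over k of (A[1][0] + B[0][0] = -5 + 3 = -2, A[1][1] + B[1][0] = 7 + -4 = 3) = -2 (attained at k = 0)
  C[1][1] = min over k of (A[1][0] + B[0][1] = -5 + -2 = -7, A[1][1] + B[1][1] = 7 + 10 = 17) = -7 (attained at k = 0)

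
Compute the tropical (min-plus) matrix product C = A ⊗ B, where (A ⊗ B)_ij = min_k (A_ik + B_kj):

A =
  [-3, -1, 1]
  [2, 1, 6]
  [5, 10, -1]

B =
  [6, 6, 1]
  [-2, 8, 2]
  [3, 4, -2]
A ⊗ B =
  [-3, 3, -2]
  [-1, 8, 3]
  [2, 3, -3]

Apply the min-plus product entry-by-entry:
  C[0][0] = min over k of (A[0][0] + B[0][0] = -3 + 6 = 3, A[0][1] + B[1][0] = -1 + -2 = -3, A[0][2] + B[2][0] = 1 + 3 = 4) = -3 (attained at k = 1)
  C[0][1] = min over k of (A[0][0] + B[0][1] = -3 + 6 = 3, A[0][1] + B[1][1] = -1 + 8 = 7, A[0][2] + B[2][1] = 1 + 4 = 5) = 3 (attained at k = 0)
  C[0][2] = min over k of (A[0][0] + B[0][2] = -3 + 1 = -2, A[0][1] + B[1][2] = -1 + 2 = 1, A[0][2] + B[2][2] = 1 + -2 = -1) = -2 (attained at k = 0)
  C[1][0] = min over k of (A[1][0] + B[0][0] = 2 + 6 = 8, A[1][1] + B[1][0] = 1 + -2 = -1, A[1][2] + B[2][0] = 6 + 3 = 9) = -1 (attained at k = 1)
  C[1][1] = min over k of (A[1][0] + B[0][1] = 2 + 6 = 8, A[1][1] + B[1][1] = 1 + 8 = 9, A[1][2] + B[2][1] = 6 + 4 = 10) = 8 (attained at k = 0)
  C[1][2] = min over k of (A[1][0] + B[0][2] = 2 + 1 = 3, A[1][1] + B[1][2] = 1 + 2 = 3, A[1][2] + B[2][2] = 6 + -2 = 4) = 3 (attained at k = 0)
  C[2][0] = min over k of (A[2][0] + B[0][0] = 5 + 6 = 11, A[2][1] + B[1][0] = 10 + -2 = 8, A[2][2] + B[2][0] = -1 + 3 = 2) = 2 (attained at k = 2)
  C[2][1] = min over k of (A[2][0] + B[0][1] = 5 + 6 = 11, A[2][1] + B[1][1] = 10 + 8 = 18, A[2][2] + B[2][1] = -1 + 4 = 3) = 3 (attained at k = 2)
  C[2][2] = min over k of (A[2][0] + B[0][2] = 5 + 1 = 6, A[2][1] + B[1][2] = 10 + 2 = 12, A[2][2] + B[2][2] = -1 + -2 = -3) = -3 (attained at k = 2)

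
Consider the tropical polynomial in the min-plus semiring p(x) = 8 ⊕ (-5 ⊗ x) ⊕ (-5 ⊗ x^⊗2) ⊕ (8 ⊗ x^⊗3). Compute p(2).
p(2) = -3

A tropical monomial a ⊗ x^⊗i evaluates to a + i · x. Evaluating each term at x = 2:
  Term 0 contributes 8 + 0 · 2 = 8
  Term 1 contributes -5 + 1 · 2 = -3
  Term 2 contributes -5 + 2 · 2 = -1
  Term 3 contributes 8 + 3 · 2 = 14
p(2) = ⊕ of these = min[8, -3, -1, 14] = -3.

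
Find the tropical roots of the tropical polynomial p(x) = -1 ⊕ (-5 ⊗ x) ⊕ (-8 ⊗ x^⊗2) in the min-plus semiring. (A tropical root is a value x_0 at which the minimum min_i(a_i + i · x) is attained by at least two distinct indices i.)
Roots: {3, 4}

Each tropical root is a break point of the lower envelope of the lines y = a_i + i · x (there are 3 lines, with slopes 0, 1, ..., 2). Only the lines that attain the minimum somewhere contribute to roots; other lines are dominated. Here the surviving (envelope) indices are i = 2, i = 1, i = 0.
Intersections between consecutive envelope lines give the roots: for adjacent envelope indices i < j the intersection is x = (a_i − a_j) / (j − i). Reading off the sorted break points: {3, 4}.
Verification: at each break x_0, at least two indices attain the minimum of min_i(a_i + i · x_0).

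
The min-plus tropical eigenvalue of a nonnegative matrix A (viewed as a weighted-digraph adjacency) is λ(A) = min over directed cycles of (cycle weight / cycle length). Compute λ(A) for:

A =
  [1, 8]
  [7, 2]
λ(A) = 1

Enumerate directed cycles and compute their means (weight / length). Sample:
  cycle 0 → 0: weight = 1, length = 1, mean = 1/1 ≈ 1.000
  cycle 1 → 1: weight = 2, length = 1, mean = 2/1 ≈ 2.000
  cycle 0 → 1 → 0: weight = 15, length = 2, mean = 15/2 ≈ 7.500
  cycle 1 → 0 → 1: weight = 15, length = 2, mean = 15/2 ≈ 7.500
Minimum mean = 1.000, attained e.g. along the cycle 0 → 0 with weight 1 and length 1. So λ(A) = 1/1 = 1.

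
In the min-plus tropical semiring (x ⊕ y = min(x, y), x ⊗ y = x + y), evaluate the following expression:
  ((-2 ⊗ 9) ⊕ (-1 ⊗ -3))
((-2 ⊗ 9) ⊕ (-1 ⊗ -3)) = -4

Expand innermost to outermost. Recall ⊕ takes the minimum of its arguments and ⊗ takes their sum. Working out the expression ((-2 ⊗ 9) ⊕ (-1 ⊗ -3)) gives -4.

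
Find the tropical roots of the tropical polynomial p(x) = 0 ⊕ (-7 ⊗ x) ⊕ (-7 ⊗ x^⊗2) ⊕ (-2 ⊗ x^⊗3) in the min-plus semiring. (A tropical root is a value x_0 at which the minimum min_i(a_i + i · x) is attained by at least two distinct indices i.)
Roots: {-5, 0, 7}

Each tropical root is a break point of the lower envelope of the lines y = a_i + i · x (there are 4 lines, with slopes 0, 1, ..., 3). Only the lines that attain the minimum somewhere contribute to roots; other lines are dominated. Here the surviving (envelope) indices are i = 3, i = 2, i = 1, i = 0.
Intersections between consecutive envelope lines give the roots: for adjacent envelope indices i < j the intersection is x = (a_i − a_j) / (j − i). Reading off the sorted break points: {-5, 0, 7}.
Verification: at each break x_0, at least two indices attain the minimum of min_i(a_i + i · x_0).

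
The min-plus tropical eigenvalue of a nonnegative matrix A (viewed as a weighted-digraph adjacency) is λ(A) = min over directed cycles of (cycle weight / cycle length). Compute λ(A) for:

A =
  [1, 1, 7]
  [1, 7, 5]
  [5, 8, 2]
λ(A) = 1

Enumerate directed cycles and compute their means (weight / length). Sample:
  cycle 0 → 0: weight = 1, length = 1, mean = 1/1 ≈ 1.000
  cycle 1 → 1: weight = 7, length = 1, mean = 7/1 ≈ 7.000
  cycle 2 → 2: weight = 2, length = 1, mean = 2/1 ≈ 2.000
  cycle 0 → 1 → 0: weight = 2, length = 2, mean = 2/2 ≈ 1.000
  cycle 0 → 2 → 0: weight = 12, length = 2, mean = 12/2 ≈ 6.000
  cycle 1 → 0 → 1: weight = 2, length = 2, mean = 2/2 ≈ 1.000
Minimum mean = 1.000, attained e.g. along the cycle 0 → 0 with weight 1 and length 1. So λ(A) = 1/1 = 1.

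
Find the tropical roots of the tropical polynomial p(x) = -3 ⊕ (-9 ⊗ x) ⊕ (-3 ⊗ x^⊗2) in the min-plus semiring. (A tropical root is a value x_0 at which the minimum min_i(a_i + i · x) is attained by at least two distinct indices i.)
Roots: {-6, 6}

Each tropical root is a break point of the lower envelope of the lines y = a_i + i · x (there are 3 lines, with slopes 0, 1, ..., 2). Only the lines that attain the minimum somewhere contribute to roots; other lines are dominated. Here the surviving (envelope) indices are i = 2, i = 1, i = 0.
Intersections between consecutive envelope lines give the roots: for adjacent envelope indices i < j the intersection is x = (a_i − a_j) / (j − i). Reading off the sorted break points: {-6, 6}.
Verification: at each break x_0, at least two indices attain the minimum of min_i(a_i + i · x_0).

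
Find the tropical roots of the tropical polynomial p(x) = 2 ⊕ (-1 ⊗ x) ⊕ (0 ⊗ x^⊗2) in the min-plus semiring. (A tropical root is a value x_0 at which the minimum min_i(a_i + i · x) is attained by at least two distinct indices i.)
Roots: {-1, 3}

Each tropical root is a break point of the lower envelope of the lines y = a_i + i · x (there are 3 lines, with slopes 0, 1, ..., 2). Only the lines that attain the minimum somewhere contribute to roots; other lines are dominated. Here the surviving (envelope) indices are i = 2, i = 1, i = 0.
Intersections between consecutive envelope lines give the roots: for adjacent envelope indices i < j the intersection is x = (a_i − a_j) / (j − i). Reading off the sorted break points: {-1, 3}.
Verification: at each break x_0, at least two indices attain the minimum of min_i(a_i + i · x_0).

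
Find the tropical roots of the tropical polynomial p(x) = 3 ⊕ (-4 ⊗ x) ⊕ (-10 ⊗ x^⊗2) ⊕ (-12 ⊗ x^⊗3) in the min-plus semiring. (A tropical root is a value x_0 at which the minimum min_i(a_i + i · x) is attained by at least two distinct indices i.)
Roots: {2, 6, 7}

Each tropical root is a break point of the lower envelope of the lines y = a_i + i · x (there are 4 lines, with slopes 0, 1, ..., 3). Only the lines that attain the minimum somewhere contribute to roots; other lines are dominated. Here the surviving (envelope) indices are i = 3, i = 2, i = 1, i = 0.
Intersections between consecutive envelope lines give the roots: for adjacent envelope indices i < j the intersection is x = (a_i − a_j) / (j − i). Reading off the sorted break points: {2, 6, 7}.
Verification: at each break x_0, at least two indices attain the minimum of min_i(a_i + i · x_0).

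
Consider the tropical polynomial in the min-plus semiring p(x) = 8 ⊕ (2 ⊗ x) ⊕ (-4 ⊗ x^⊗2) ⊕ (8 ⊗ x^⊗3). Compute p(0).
p(0) = -4

A tropical monomial a ⊗ x^⊗i evaluates to a + i · x. Evaluating each term at x = 0:
  Term 0 contributes 8 + 0 · 0 = 8
  Term 1 contributes 2 + 1 · 0 = 2
  Term 2 contributes -4 + 2 · 0 = -4
  Term 3 contributes 8 + 3 · 0 = 8
p(0) = ⊕ of these = min[8, 2, -4, 8] = -4.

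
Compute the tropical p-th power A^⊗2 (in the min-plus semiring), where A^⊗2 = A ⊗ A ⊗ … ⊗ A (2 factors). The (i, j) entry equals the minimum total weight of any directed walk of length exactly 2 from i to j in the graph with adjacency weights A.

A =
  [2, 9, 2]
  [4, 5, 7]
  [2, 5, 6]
A^⊗2 =
  [4, 7, 4]
  [6, 10, 6]
  [4, 10, 4]

Each entry (A^⊗2)_ij equals the minimum over all length-2 walks i = v_0 → v_1 → … → v_2 = j of Σ_t A[v_t][v_{t+1}]. For example, for (i, j) = (0, 2) we minimise over 3 possible intermediate vertex sequences; the minimum is 4, attained along the walk 0 → 0 → 2.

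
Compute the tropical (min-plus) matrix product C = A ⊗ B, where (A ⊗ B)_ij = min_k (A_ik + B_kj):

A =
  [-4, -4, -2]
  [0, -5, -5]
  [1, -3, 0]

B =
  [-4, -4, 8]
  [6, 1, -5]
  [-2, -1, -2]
A ⊗ B =
  [-8, -8, -9]
  [-7, -6, -10]
  [-3, -3, -8]

Apply the min-plus product entry-by-entry:
  C[0][0] = min over k of (A[0][0] + B[0][0] = -4 + -4 = -8, A[0][1] + B[1][0] = -4 + 6 = 2, A[0][2] + B[2][0] = -2 + -2 = -4) = -8 (attained at k = 0)
  C[0][1] = min over k of (A[0][0] + B[0][1] = -4 + -4 = -8, A[0][1] + B[1][1] = -4 + 1 = -3, A[0][2] + B[2][1] = -2 + -1 = -3) = -8 (attained at k = 0)
  C[0][2] = min over k of (A[0][0] + B[0][2] = -4 + 8 = 4, A[0][1] + B[1][2] = -4 + -5 = -9, A[0][2] + B[2][2] = -2 + -2 = -4) = -9 (attained at k = 1)
  C[1][0] = min over k of (A[1][0] + B[0][0] = 0 + -4 = -4, A[1][1] + B[1][0] = -5 + 6 = 1, A[1][2] + B[2][0] = -5 + -2 = -7) = -7 (attained at k = 2)
  C[1][1] = min over k of (A[1][0] + B[0][1] = 0 + -4 = -4, A[1][1] + B[1][1] = -5 + 1 = -4, A[1][2] + B[2][1] = -5 + -1 = -6) = -6 (attained at k = 2)
  C[1][2] = min over k of (A[1][0] + B[0][2] = 0 + 8 = 8, A[1][1] + B[1][2] = -5 + -5 = -10, A[1][2] + B[2][2] = -5 + -2 = -7) = -10 (attained at k = 1)
  C[2][0] = min over k of (A[2][0] + B[0][0] = 1 + -4 = -3, A[2][1] + B[1][0] = -3 + 6 = 3, A[2][2] + B[2][0] = 0 + -2 = -2) = -3 (attained at k = 0)
  C[2][1] = min over k of (A[2][0] + B[0][1] = 1 + -4 = -3, A[2][1] + B[1][1] = -3 + 1 = -2, A[2][2] + B[2][1] = 0 + -1 = -1) = -3 (attained at k = 0)
  C[2][2] = min over k of (A[2][0] + B[0][2] = 1 + 8 = 9, A[2][1] + B[1][2] = -3 + -5 = -8, A[2][2] + B[2][2] = 0 + -2 = -2) = -8 (attained at k = 1)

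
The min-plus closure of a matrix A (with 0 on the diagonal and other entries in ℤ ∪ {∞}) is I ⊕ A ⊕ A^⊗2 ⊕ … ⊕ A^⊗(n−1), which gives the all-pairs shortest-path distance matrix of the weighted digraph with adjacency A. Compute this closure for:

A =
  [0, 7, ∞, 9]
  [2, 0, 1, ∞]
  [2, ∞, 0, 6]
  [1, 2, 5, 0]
Closure =
  [0, 7, 8, 9]
  [2, 0, 1, 7]
  [2, 8, 0, 6]
  [1, 2, 3, 0]

This is the Floyd-Warshall all-pairs shortest-path computation. For each intermediate vertex k = 0, 1, …, 3, update dist[i][j] ← min(dist[i][j], dist[i][k] + dist[k][j]). The final matrix gives, for each (i, j), the minimum total weight of any directed path from i to j (possibly empty when i = j).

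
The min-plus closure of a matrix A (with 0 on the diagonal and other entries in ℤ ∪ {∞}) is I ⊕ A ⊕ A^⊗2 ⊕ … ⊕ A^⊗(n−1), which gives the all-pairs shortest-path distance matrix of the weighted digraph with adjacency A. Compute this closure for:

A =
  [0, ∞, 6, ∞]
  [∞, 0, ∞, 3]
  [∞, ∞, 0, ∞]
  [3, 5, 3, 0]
Closure =
  [0, ∞, 6, ∞]
  [6, 0, 6, 3]
  [∞, ∞, 0, ∞]
  [3, 5, 3, 0]

This is the Floyd-Warshall all-pairs shortest-path computation. For each intermediate vertex k = 0, 1, …, 3, update dist[i][j] ← min(dist[i][j], dist[i][k] + dist[k][j]). The final matrix gives, for each (i, j), the minimum total weight of any directed path from i to j (possibly empty when i = j).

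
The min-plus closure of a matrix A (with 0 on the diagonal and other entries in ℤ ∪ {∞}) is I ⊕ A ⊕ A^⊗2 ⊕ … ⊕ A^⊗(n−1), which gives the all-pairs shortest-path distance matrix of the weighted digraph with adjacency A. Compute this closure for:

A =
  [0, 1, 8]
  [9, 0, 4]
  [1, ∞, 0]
Closure =
  [0, 1, 5]
  [5, 0, 4]
  [1, 2, 0]

This is the Floyd-Warshall all-pairs shortest-path computation. For each intermediate vertex k = 0, 1, …, 2, update dist[i][j] ← min(dist[i][j], dist[i][k] + dist[k][j]). The final matrix gives, for each (i, j), the minimum total weight of any directed path from i to j (possibly empty when i = j).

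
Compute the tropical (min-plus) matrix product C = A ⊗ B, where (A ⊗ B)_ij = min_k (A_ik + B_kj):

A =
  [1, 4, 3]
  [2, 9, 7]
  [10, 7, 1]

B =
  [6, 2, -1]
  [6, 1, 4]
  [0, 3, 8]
A ⊗ B =
  [3, 3, 0]
  [7, 4, 1]
  [1, 4, 9]

Apply the min-plus product entry-by-entry:
  C[0][0] = min over k of (A[0][0] + B[0][0] = 1 + 6 = 7, A[0][1] + B[1][0] = 4 + 6 = 10, A[0][2] + B[2][0] = 3 + 0 = 3) = 3 (attained at k = 2)
  C[0][1] = min over k of (A[0][0] + B[0][1] = 1 + 2 = 3, A[0][1] + B[1][1] = 4 + 1 = 5, A[0][2] + B[2][1] = 3 + 3 = 6) = 3 (attained at k = 0)
  C[0][2] = min over k of (A[0][0] + B[0][2] = 1 + -1 = 0, A[0][1] + B[1][2] = 4 + 4 = 8, A[0][2] + B[2][2] = 3 + 8 = 11) = 0 (attained at k = 0)
  C[1][0] = min over k of (A[1][0] + B[0][0] = 2 + 6 = 8, A[1][1] + B[1][0] = 9 + 6 = 15, A[1][2] + B[2][0] = 7 + 0 = 7) = 7 (attained at k = 2)
  C[1][1] = min over k of (A[1][0] + B[0][1] = 2 + 2 = 4, A[1][1] + B[1][1] = 9 + 1 = 10, A[1][2] + B[2][1] = 7 + 3 = 10) = 4 (attained at k = 0)
  C[1][2] = min over k of (A[1][0] + B[0][2] = 2 + -1 = 1, A[1][1] + B[1][2] = 9 + 4 = 13, A[1][2] + B[2][2] = 7 + 8 = 15) = 1 (attained at k = 0)
  C[2][0] = min over k of (A[2][0] + B[0][0] = 10 + 6 = 16, A[2][1] + B[1][0] = 7 + 6 = 13, A[2][2] + B[2][0] = 1 + 0 = 1) = 1 (attained at k = 2)
  C[2][1] = min over k of (A[2][0] + B[0][1] = 10 + 2 = 12, A[2][1] + B[1][1] = 7 + 1 = 8, A[2][2] + B[2][1] = 1 + 3 = 4) = 4 (attained at k = 2)
  C[2][2] = min over k of (A[2][0] + B[0][2] = 10 + -1 = 9, A[2][1] + B[1][2] = 7 + 4 = 11, A[2][2] + B[2][2] = 1 + 8 = 9) = 9 (attained at k = 0)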